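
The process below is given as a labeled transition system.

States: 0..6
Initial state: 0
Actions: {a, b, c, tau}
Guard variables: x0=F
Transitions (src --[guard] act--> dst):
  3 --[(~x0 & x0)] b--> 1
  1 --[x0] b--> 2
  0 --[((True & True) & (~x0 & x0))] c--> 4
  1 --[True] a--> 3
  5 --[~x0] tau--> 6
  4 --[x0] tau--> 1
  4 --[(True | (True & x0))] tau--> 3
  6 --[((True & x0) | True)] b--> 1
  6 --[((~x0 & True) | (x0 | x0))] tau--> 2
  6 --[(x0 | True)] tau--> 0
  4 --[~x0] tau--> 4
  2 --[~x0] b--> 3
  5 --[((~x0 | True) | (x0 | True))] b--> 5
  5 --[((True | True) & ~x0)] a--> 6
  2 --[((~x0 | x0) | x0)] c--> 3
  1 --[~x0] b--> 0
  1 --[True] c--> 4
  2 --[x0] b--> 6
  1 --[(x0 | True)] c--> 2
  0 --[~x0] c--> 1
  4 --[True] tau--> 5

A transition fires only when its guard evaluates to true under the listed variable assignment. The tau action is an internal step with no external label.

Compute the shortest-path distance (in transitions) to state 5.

Answer: 3

Working:
Breadth-first toward 5:
  Layer 0: {0}
  Layer 1: {1}
  Layer 2: {2,3,4}
  Layer 3: {5}
5 enters at depth 3; path c·c·tau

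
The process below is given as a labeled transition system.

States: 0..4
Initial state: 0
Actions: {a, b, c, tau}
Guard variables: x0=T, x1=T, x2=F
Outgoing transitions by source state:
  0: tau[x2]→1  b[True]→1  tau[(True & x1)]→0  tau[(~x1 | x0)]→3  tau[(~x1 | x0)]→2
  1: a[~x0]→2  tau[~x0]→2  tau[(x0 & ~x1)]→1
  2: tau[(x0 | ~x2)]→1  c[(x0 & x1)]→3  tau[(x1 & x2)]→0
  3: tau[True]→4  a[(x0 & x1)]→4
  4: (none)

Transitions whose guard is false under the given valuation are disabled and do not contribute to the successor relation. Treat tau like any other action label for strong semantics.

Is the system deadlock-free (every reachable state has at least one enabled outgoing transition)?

Answer: DEADLOCK at state 1

Analysis:
Reachable = {0,1,2,3,4}
  0: b→1  tau→0  tau→2  tau→3  [4 out]
  1: ∅  [deadlock]
  2: c→3  tau→1  [2 out]
  3: a→4  tau→4  [2 out]
  4: ∅  [deadlock]
trace reaching 1: b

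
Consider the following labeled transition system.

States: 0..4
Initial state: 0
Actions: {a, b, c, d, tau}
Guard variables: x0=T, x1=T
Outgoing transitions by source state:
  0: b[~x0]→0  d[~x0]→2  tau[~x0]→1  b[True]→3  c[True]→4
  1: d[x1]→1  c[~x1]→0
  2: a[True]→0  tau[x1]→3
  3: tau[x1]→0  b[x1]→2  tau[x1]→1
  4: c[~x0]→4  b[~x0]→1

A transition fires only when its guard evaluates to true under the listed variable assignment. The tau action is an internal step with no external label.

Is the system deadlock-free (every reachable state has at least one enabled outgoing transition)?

Answer: DEADLOCK at state 4

Analysis:
Reach set: {0,1,2,3,4}
  0: b→3  c→4  [deg 2]
  1: d→1  [deg 1]
  2: a→0  tau→3  [deg 2]
  3: b→2  tau→0  tau→1  [deg 3]
  4: ∅  [STUCK]
trace reaching 4: c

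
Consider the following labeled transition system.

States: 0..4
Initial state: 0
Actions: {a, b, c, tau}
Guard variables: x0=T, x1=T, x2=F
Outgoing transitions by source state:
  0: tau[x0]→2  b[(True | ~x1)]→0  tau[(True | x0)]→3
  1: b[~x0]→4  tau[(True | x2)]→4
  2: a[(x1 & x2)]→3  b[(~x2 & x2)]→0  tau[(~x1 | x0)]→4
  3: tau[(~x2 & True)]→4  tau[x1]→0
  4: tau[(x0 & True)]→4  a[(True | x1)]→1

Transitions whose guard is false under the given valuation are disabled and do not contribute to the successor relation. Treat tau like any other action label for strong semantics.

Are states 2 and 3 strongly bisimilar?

Answer: NOT BISIMILAR

Working:
Compute ~ classes (split until stable):
  P[0] = {{0,1,2,3,4}}
  P[1] = {{0},{1,2,3},{4}}
  P[2] = {{0},{1,2},{3},{4}}
stable after 3 split(s): 4 block(s)
2∈{1,2}, 3∈{3}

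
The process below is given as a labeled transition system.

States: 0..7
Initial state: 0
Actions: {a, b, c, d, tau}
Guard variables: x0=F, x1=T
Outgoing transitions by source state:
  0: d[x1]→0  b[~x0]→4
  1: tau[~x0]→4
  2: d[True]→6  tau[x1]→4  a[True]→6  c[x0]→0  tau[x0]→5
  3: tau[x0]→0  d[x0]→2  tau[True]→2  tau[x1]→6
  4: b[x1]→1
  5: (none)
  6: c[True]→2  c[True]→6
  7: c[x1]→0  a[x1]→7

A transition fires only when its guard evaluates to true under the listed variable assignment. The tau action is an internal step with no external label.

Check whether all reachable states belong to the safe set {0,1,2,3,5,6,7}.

Allowed set {0,1,2,3,5,6,7}
Reachable = {0,1,4}
  0: safe
  1: safe
  4: ✗ unsafe
counterexample path to 4: b

Answer: INVARIANT VIOLATED at state 4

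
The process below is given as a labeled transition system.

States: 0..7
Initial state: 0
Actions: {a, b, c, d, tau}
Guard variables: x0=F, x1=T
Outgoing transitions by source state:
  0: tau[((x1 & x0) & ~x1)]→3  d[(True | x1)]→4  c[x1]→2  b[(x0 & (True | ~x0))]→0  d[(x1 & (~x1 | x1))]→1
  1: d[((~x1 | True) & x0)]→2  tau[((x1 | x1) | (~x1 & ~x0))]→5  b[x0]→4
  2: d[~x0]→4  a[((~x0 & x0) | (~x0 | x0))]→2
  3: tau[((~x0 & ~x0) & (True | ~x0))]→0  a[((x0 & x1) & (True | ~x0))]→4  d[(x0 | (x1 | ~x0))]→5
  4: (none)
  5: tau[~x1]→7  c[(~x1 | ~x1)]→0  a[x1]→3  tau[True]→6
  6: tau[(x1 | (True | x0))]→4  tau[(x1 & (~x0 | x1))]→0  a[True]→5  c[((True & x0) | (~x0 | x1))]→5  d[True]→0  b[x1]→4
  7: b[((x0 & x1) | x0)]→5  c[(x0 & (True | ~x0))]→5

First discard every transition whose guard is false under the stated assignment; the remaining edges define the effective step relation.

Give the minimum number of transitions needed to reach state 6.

BFS to 6:
  L0 = {0}
  L1 = {1,2,4}
  L2 = {5}
  L3 = {3,6}
depth(6)=3, e.g. d·tau·tau

Answer: 3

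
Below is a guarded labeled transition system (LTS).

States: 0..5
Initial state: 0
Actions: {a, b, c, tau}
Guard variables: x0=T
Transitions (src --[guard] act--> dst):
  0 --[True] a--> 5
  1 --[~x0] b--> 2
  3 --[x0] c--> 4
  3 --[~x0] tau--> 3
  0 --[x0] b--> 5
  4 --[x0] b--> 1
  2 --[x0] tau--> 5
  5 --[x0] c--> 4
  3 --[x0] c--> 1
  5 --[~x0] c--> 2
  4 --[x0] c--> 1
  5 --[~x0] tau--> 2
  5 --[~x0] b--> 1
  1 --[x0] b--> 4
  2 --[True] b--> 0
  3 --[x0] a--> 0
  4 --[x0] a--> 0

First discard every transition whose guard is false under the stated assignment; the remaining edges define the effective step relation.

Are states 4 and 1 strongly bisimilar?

Refine partition for ~:
  round 0: {{0,1,2,3,4,5}}
  round 1: {{0},{1},{2},{3},{4},{5}}
Fixed point at round 2; 6 class(es).
4∈{4}, 1∈{1}

Answer: NOT BISIMILAR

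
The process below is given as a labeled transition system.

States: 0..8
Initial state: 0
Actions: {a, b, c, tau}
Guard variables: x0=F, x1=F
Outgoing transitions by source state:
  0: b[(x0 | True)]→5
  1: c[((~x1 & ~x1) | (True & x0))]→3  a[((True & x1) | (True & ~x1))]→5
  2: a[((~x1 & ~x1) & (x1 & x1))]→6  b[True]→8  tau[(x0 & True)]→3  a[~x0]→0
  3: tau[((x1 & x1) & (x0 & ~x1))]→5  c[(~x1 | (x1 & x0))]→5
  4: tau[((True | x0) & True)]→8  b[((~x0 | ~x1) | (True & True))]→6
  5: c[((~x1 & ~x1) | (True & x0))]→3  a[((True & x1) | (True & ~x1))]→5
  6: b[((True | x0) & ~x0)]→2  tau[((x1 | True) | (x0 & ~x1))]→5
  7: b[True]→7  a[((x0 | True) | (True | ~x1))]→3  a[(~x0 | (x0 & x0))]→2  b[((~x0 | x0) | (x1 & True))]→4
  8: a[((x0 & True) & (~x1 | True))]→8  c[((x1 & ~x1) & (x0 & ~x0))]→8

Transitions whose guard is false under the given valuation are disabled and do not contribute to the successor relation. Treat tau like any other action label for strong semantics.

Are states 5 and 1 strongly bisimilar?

Answer: BISIMILAR

Analysis:
Bisimulation quotient by refinement:
  P[0] = {{0,1,2,3,4,5,6,7,8}}
  P[1] = {{0},{1,5},{2,7},{3},{4,6},{8}}
  P[2] = {{0},{1,5},{2},{3},{4},{6},{7},{8}}
Fixed point at round 3; 8 class(es).
class of 5: {1,5}; class of 1: {1,5}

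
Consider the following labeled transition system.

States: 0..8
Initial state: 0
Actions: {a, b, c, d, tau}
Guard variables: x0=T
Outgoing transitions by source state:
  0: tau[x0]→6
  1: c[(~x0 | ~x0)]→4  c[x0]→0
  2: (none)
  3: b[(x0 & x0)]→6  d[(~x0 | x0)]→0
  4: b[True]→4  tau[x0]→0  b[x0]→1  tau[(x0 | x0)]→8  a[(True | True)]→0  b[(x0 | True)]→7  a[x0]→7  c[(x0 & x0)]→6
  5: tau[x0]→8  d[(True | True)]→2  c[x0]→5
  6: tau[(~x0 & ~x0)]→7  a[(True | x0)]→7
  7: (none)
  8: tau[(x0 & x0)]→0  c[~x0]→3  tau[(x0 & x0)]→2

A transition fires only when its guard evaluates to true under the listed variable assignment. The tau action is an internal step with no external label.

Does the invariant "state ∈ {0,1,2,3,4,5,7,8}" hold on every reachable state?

Inv-set: {0,1,2,3,4,5,7,8}
Reach set: {0,6,7}
  0: ✓
  6: VIOLATES
  7: ✓
counterexample path to 6: tau

Answer: INVARIANT VIOLATED at state 6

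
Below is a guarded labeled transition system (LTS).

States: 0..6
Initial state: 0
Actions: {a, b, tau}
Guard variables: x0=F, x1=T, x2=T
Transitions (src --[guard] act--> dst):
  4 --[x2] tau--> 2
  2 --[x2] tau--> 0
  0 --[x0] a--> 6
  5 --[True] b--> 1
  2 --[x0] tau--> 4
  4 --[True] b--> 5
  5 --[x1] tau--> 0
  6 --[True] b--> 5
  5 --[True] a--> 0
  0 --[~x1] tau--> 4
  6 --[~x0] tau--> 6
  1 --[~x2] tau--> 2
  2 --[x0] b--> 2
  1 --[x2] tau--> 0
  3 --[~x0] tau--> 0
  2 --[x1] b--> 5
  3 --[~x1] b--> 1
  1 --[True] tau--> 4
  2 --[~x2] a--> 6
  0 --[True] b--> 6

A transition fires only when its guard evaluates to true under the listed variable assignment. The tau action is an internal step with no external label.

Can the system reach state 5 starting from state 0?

Guard filter leaves 13 enabled edge(s).
L0 = {0}
L1 = {6}  now seen {0,6}
L2 = {5}  now seen {0,5,6}
L3 = {1}  now seen {0,1,5,6}
L4 = {4}  now seen {0,1,4,5,6}
L5 = {2}  now seen {0,1,2,4,5,6}
Reachable = {0,1,2,4,5,6}
witness 5: b·b

Answer: REACHABLE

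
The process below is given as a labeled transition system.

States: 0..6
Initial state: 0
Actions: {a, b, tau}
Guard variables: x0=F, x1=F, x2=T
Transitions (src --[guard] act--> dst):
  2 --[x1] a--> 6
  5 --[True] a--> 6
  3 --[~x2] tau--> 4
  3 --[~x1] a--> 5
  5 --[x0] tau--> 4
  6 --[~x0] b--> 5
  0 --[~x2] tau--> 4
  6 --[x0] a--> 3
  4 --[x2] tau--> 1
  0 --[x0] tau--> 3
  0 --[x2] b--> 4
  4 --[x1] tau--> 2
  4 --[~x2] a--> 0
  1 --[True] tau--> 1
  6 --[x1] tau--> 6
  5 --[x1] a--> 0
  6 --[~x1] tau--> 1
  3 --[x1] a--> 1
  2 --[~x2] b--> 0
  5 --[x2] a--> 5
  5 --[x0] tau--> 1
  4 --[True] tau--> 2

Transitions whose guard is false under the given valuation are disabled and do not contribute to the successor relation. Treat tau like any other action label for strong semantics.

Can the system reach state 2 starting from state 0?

Guard filter leaves 9 enabled edge(s).
Layer 0: {0}
Layer 1: {4}  now seen {0,4}
Layer 2: {1,2}  now seen {0,1,2,4}
Reachable = {0,1,2,4}
trace reaching 2: b·tau

Answer: REACHABLE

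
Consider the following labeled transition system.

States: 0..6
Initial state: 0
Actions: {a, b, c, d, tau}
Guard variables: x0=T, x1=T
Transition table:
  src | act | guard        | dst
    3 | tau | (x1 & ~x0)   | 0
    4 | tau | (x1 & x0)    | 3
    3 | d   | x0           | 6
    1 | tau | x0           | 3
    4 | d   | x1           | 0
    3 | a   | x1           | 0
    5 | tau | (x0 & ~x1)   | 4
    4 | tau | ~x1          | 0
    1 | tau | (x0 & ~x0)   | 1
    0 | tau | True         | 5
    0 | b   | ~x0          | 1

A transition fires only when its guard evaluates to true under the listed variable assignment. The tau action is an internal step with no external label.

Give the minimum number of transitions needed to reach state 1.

Answer: UNREACHABLE

Working:
Breadth-first toward 1:
  depth 0: {0}
  depth 1: {5}
1 never appears.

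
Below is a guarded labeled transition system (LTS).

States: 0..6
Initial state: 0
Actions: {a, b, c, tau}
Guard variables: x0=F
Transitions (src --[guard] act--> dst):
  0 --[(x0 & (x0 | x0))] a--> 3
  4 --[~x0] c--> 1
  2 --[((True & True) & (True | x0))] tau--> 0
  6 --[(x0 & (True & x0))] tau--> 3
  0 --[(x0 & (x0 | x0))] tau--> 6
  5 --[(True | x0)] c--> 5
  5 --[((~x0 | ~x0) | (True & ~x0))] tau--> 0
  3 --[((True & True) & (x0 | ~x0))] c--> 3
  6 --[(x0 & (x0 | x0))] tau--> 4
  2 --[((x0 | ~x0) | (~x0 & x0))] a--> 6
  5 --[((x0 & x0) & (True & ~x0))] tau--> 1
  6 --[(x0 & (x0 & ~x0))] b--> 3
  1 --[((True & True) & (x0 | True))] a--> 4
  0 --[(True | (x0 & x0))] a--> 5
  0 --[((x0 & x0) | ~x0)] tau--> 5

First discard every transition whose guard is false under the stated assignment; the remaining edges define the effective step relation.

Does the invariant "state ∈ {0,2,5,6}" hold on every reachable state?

Answer: INVARIANT HOLDS

Analysis:
Allowed set {0,2,5,6}
Reach set: {0,5}
  0: safe
  5: safe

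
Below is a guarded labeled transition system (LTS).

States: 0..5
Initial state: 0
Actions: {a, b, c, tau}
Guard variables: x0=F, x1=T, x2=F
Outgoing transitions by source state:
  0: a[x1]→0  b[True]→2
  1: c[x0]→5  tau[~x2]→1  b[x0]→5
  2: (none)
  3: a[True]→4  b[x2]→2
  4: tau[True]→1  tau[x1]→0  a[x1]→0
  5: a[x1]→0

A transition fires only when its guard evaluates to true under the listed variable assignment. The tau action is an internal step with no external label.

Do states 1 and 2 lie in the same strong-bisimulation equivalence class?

Answer: NOT BISIMILAR

Working:
Compute ~ classes (split until stable):
  π0 = {{0,1,2,3,4,5}}
  π1 = {{0},{1},{2},{3,5},{4}}
  π2 = {{0},{1},{2},{3},{4},{5}}
Fixed point at round 3; 6 class(es).
class of 1: {1}; class of 2: {2}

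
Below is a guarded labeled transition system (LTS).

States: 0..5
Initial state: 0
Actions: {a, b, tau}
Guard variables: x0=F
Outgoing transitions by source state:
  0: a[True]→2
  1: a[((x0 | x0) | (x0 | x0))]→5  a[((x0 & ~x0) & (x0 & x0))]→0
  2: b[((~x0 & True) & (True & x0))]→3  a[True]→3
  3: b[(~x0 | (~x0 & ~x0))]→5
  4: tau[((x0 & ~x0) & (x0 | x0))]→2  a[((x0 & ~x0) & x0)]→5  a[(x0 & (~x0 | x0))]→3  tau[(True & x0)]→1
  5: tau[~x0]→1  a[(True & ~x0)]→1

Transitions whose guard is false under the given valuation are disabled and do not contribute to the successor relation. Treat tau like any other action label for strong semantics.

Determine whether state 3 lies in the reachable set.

Guard filter leaves 5 enabled edge(s).
Layer 0: {0}
Layer 1: {2}  cumulative {0,2}
Layer 2: {3}  cumulative {0,2,3}
Layer 3: {5}  cumulative {0,2,3,5}
Layer 4: {1}  cumulative {0,1,2,3,5}
Reachable = {0,1,2,3,5}
witness 3: a·a

Answer: REACHABLE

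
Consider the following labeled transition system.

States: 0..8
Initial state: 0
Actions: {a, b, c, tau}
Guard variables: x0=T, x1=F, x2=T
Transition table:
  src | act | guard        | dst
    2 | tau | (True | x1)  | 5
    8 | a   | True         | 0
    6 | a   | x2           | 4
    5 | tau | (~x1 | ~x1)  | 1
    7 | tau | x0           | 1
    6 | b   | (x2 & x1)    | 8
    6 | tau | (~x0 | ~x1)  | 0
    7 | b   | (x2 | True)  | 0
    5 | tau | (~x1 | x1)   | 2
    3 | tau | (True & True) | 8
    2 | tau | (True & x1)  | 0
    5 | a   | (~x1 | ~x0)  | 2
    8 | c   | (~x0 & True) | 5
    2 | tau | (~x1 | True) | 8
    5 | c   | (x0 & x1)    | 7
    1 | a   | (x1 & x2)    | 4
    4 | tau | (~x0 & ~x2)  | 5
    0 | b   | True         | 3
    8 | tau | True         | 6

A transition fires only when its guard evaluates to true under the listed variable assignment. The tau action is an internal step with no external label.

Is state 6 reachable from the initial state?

Guard filter leaves 13 enabled edge(s).
Layer 0: {0}
Layer 1: {3}  cumulative {0,3}
Layer 2: {8}  cumulative {0,3,8}
Layer 3: {6}  cumulative {0,3,6,8}
Layer 4: {4}  cumulative {0,3,4,6,8}
Reach set: {0,3,4,6,8}
witness 6: b·tau·tau

Answer: REACHABLE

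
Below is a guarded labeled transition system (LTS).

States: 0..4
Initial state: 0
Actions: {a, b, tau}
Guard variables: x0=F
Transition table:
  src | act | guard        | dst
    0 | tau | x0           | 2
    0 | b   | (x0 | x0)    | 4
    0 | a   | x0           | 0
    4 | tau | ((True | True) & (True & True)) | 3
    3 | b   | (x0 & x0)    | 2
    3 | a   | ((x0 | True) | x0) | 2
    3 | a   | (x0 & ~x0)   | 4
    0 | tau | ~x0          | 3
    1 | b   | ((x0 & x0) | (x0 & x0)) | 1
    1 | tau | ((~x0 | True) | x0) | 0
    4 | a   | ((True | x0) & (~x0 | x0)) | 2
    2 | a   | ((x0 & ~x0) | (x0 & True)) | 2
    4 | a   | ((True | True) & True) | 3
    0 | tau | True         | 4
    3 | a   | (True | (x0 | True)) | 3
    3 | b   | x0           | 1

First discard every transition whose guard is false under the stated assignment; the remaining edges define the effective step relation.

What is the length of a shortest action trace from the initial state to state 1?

BFS to 1:
  Layer 0: {0}
  Layer 1: {3,4}
  Layer 2: {2}
1 never appears.

Answer: UNREACHABLE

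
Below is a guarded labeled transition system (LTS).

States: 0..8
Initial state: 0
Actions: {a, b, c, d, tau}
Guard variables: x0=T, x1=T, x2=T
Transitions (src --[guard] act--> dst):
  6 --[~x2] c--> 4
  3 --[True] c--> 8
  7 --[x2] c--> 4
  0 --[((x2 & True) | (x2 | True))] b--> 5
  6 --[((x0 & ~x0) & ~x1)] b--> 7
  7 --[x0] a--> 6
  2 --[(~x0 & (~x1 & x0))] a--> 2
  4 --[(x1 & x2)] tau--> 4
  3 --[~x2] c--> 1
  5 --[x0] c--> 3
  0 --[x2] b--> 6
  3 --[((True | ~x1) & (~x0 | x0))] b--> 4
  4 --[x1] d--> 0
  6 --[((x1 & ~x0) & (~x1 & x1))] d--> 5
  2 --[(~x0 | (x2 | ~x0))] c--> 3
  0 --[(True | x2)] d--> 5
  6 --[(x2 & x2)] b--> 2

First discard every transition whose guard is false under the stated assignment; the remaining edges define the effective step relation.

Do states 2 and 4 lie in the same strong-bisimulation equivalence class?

Answer: NOT BISIMILAR

Working:
Compute ~ classes (split until stable):
  round 0: {{0,1,2,3,4,5,6,7,8}}
  round 1: {{0},{1,8},{2,5},{3},{4},{6},{7}}
Fixed point at round 2; 7 class(es).
class of 2: {2,5}; class of 4: {4}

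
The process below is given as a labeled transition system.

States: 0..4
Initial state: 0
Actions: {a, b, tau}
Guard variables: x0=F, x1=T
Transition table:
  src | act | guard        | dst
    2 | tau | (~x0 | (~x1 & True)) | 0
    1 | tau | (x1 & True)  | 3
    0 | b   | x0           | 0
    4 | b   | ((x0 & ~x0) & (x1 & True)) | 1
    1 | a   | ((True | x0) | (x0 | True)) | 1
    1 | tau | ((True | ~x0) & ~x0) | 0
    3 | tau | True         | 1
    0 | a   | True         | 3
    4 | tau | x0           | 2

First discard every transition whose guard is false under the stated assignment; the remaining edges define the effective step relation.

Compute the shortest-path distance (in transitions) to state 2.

Answer: UNREACHABLE

Analysis:
Layered search for 2:
  Layer 0: {0}
  Layer 1: {3}
  Layer 2: {1}
2 never appears.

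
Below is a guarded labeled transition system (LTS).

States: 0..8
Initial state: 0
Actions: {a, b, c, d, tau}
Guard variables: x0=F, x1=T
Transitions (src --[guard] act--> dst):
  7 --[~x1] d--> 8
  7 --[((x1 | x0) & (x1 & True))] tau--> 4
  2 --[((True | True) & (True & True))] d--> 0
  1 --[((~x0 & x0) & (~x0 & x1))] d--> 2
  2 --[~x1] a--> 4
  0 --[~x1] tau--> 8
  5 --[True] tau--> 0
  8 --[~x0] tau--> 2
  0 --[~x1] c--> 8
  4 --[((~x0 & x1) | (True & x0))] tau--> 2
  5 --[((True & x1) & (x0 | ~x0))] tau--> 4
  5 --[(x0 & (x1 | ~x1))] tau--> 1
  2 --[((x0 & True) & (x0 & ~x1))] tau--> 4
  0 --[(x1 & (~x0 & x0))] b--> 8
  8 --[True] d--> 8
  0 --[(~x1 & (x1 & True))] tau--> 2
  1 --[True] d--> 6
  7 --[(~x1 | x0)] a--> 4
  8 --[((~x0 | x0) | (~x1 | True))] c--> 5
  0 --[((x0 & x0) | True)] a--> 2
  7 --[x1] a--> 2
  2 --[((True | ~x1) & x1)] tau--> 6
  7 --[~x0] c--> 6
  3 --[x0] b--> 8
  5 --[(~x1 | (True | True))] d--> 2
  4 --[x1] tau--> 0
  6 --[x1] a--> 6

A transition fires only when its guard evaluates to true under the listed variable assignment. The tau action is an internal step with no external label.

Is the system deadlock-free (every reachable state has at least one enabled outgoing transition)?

Reach set: {0,2,6}
  0: a→2  [1 exit(s)]
  2: d→0  tau→6  [2 exit(s)]
  6: a→6  [1 exit(s)]

Answer: DEADLOCK-FREE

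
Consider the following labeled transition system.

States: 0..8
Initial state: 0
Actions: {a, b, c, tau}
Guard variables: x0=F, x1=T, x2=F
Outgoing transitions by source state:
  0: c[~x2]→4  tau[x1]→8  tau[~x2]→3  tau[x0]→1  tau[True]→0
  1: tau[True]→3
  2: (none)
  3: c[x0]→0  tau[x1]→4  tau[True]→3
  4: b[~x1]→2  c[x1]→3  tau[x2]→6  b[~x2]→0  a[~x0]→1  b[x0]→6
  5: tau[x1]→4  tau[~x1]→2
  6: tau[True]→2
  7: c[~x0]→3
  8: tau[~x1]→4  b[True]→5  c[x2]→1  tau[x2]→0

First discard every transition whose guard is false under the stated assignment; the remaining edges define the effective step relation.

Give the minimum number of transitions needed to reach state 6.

Answer: UNREACHABLE

Working:
Breadth-first toward 6:
  L0 = {0}
  L1 = {3,4,8}
  L2 = {1,5}
6 never appears.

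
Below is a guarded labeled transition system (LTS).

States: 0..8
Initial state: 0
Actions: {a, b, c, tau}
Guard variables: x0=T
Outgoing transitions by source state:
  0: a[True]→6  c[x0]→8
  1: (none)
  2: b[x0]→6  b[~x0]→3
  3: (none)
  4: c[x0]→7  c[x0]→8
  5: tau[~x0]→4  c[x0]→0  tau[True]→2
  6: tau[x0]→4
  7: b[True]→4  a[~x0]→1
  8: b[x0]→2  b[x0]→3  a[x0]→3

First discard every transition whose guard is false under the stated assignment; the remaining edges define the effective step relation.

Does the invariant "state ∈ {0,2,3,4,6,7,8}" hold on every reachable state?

Safe = {0,2,3,4,6,7,8}
Reachable = {0,2,3,4,6,7,8}
  0: ok
  2: ok
  3: ok
  4: ok
  6: ok
  7: ok
  8: ok

Answer: INVARIANT HOLDS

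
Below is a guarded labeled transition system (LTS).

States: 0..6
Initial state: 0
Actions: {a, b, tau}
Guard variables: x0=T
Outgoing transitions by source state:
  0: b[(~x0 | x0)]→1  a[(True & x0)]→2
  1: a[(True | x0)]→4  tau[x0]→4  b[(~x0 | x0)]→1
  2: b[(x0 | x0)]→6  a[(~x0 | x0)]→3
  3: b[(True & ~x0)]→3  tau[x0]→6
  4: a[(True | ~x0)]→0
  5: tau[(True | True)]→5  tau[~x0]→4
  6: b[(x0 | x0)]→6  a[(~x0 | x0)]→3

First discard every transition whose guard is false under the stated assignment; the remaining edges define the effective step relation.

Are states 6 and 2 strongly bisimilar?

Answer: BISIMILAR

Trace:
Compute ~ classes (split until stable):
  round 0: {{0,1,2,3,4,5,6}}
  round 1: {{0,2,6},{1},{3,5},{4}}
  round 2: {{0},{1},{2,6},{3},{4},{5}}
stable after 3 split(s): 6 block(s)
[6]={2,6}  [2]={2,6}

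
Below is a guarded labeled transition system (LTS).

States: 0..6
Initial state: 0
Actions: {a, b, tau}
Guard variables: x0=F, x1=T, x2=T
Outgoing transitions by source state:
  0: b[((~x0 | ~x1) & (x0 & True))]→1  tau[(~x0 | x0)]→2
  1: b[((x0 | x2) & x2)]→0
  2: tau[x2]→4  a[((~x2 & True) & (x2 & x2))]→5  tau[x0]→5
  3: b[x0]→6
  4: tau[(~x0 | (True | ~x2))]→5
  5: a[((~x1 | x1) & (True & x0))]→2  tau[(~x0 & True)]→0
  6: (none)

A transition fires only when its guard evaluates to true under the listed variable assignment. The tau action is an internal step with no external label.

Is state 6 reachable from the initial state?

Answer: UNREACHABLE

Analysis:
5 transition(s) survive guard evaluation.
depth 0: {0}
depth 1: {2}  cumulative {0,2}
depth 2: {4}  cumulative {0,2,4}
depth 3: {5}  cumulative {0,2,4,5}
Reachable = {0,2,4,5}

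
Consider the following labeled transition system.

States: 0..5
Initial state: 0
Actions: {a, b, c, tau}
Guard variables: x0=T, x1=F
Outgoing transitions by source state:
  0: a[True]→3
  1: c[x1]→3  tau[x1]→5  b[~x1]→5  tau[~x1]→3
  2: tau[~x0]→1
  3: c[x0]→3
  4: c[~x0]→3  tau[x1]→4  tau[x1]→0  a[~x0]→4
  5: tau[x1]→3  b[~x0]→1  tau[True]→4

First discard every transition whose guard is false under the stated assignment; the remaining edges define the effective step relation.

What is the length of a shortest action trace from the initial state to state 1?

Answer: UNREACHABLE

Trace:
BFS to 1:
  depth 0: {0}
  depth 1: {3}
1 never appears.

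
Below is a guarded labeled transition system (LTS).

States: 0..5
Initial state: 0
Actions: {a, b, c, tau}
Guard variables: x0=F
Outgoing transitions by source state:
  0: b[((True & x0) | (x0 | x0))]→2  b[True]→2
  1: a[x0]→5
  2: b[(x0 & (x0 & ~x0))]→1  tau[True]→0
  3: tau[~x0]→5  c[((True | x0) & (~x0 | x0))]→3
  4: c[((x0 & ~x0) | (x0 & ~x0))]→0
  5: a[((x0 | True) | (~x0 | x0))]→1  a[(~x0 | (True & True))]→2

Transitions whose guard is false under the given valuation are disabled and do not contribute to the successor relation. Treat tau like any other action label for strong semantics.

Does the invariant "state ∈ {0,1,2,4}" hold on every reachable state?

Answer: INVARIANT HOLDS

Analysis:
Inv-set: {0,1,2,4}
Reachable = {0,2}
  0: safe
  2: safe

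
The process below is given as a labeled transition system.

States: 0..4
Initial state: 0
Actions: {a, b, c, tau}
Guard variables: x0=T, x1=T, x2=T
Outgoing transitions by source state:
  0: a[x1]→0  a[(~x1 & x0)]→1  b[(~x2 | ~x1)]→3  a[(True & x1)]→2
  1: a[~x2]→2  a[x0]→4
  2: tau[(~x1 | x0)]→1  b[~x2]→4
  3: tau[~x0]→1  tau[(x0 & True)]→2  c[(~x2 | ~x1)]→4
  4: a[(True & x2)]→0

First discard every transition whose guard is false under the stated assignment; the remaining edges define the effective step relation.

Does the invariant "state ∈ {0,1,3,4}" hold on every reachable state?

Answer: INVARIANT VIOLATED at state 2

Analysis:
Inv-set: {0,1,3,4}
Reachable = {0,1,2,4}
  0: safe
  1: safe
  2: ✗ unsafe
  4: safe
reach 2 via a — violates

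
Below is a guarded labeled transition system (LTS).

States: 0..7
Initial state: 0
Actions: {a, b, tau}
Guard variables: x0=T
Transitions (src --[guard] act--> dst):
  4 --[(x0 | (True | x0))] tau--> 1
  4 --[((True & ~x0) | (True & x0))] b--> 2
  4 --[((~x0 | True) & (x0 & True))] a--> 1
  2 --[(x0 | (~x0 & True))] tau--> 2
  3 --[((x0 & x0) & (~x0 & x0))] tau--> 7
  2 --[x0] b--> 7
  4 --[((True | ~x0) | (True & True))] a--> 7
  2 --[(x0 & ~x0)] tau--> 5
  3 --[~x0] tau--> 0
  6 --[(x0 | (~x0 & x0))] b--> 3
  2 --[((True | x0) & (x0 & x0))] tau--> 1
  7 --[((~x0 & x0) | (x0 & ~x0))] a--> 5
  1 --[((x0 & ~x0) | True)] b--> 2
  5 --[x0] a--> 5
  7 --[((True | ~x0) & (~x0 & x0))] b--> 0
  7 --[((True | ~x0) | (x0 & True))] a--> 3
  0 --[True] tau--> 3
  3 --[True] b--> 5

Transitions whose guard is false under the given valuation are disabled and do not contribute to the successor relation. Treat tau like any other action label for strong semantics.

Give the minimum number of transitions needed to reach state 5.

Breadth-first toward 5:
  L0 = {0}
  L1 = {3}
  L2 = {5}
depth(5)=2, e.g. tau·b

Answer: 2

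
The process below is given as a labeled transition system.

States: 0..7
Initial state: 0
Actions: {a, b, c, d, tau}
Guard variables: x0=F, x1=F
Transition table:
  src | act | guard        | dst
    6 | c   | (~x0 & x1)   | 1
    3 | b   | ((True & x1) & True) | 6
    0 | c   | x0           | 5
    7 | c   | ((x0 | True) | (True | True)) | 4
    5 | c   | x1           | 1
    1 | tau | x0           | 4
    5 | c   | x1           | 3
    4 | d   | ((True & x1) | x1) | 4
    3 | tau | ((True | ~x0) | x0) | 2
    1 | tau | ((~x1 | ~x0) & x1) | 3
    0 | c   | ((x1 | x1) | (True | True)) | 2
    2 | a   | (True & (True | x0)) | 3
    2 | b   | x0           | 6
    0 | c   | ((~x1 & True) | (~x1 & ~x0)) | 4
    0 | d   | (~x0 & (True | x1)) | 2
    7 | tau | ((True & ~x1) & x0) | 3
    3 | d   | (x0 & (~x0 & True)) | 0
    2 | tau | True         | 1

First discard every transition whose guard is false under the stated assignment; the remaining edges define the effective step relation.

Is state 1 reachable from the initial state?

After dropping false guards: 7 live edges.
Layer 0: {0}
Layer 1: {2,4}  total {0,2,4}
Layer 2: {1,3}  total {0,1,2,3,4}
R = {0,1,2,3,4}
witness 1: c·tau

Answer: REACHABLE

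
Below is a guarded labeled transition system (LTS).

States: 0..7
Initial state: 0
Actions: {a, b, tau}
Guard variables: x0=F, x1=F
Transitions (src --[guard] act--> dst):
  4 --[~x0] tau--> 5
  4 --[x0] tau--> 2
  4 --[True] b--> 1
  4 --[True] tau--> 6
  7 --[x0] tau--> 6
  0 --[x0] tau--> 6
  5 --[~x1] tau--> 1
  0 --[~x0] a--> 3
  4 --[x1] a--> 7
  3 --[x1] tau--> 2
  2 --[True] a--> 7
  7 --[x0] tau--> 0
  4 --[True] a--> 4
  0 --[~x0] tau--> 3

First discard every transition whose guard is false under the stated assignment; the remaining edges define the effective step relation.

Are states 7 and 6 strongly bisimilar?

Answer: BISIMILAR

Analysis:
Compute ~ classes (split until stable):
  P[0] = {{0,1,2,3,4,5,6,7}}
  P[1] = {{0},{1,3,6,7},{2},{4},{5}}
5 equivalence class(es) (converged in 2)
class of 7: {1,3,6,7}; class of 6: {1,3,6,7}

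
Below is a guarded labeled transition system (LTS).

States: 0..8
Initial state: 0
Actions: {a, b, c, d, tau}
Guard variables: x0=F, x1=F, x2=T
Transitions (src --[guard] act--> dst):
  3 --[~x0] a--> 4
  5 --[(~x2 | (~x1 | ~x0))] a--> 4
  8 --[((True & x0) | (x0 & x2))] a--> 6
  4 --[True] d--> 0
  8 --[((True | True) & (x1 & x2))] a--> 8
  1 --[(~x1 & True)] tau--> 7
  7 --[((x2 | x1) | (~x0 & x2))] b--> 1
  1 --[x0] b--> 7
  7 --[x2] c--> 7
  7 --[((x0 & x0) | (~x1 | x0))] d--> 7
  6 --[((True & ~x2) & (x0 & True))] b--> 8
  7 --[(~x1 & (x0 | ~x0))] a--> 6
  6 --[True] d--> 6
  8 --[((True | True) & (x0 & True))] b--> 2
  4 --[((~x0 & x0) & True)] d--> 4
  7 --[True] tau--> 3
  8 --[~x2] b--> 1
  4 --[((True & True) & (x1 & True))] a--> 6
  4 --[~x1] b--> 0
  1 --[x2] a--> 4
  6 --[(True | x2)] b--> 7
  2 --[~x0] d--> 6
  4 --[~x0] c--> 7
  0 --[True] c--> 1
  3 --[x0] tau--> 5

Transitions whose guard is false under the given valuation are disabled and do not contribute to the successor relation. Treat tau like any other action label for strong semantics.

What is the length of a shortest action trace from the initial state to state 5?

BFS to 5:
  depth 0: {0}
  depth 1: {1}
  depth 2: {4,7}
  depth 3: {3,6}
5 never appears.

Answer: UNREACHABLE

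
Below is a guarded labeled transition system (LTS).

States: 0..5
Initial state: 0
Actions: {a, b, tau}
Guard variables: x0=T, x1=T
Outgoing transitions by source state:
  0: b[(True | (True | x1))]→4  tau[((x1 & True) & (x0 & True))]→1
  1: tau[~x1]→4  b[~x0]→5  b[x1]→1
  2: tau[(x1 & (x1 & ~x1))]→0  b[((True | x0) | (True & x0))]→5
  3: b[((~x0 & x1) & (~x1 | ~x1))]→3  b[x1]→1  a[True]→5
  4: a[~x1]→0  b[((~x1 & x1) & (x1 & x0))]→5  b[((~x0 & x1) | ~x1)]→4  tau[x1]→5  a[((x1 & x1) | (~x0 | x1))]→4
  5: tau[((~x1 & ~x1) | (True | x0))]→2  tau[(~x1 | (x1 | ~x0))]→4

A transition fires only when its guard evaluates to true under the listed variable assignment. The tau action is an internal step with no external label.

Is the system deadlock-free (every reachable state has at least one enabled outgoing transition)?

Reach set: {0,1,2,4,5}
  0: b→4  tau→1  [deg 2]
  1: b→1  [deg 1]
  2: b→5  [deg 1]
  4: a→4  tau→5  [deg 2]
  5: tau→2  tau→4  [deg 2]

Answer: DEADLOCK-FREE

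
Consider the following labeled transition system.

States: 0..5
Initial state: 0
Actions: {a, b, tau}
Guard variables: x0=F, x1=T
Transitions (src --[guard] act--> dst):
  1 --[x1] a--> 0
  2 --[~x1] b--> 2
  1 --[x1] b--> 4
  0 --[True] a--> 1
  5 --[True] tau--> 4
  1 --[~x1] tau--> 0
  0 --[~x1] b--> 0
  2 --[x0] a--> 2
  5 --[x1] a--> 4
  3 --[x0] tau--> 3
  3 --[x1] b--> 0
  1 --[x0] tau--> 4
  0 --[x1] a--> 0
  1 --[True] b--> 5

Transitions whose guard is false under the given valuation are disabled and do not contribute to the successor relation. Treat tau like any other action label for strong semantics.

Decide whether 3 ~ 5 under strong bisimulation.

Refine partition for ~:
  π0 = {{0,1,2,3,4,5}}
  π1 = {{0},{1},{2,4},{3},{5}}
stable after 2 split(s): 5 block(s)
[3]={3}  [5]={5}

Answer: NOT BISIMILAR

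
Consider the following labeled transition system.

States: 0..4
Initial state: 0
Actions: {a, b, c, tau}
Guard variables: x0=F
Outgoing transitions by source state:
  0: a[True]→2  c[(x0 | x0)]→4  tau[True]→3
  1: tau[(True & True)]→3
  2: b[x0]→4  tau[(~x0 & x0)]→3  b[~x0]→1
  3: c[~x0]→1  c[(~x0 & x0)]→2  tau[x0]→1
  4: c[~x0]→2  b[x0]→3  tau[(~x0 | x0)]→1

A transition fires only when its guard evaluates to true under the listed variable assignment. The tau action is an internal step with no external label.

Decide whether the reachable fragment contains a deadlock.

R = {0,1,2,3}
  0: a→2  tau→3  [2 out]
  1: tau→3  [1 out]
  2: b→1  [1 out]
  3: c→1  [1 out]

Answer: DEADLOCK-FREE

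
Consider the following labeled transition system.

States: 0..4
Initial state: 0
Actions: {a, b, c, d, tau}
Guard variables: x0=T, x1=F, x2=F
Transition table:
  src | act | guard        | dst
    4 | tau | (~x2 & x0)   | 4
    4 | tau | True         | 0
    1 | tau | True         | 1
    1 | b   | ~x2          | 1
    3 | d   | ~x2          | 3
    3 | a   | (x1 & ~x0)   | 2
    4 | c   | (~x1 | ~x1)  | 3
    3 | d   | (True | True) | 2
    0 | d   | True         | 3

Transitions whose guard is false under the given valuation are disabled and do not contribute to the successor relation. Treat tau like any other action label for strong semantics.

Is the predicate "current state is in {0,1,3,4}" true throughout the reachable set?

Inv-set: {0,1,3,4}
Reach set: {0,2,3}
  0: ✓
  2: VIOLATES
  3: ✓
witness against invariant: d·d → 2

Answer: INVARIANT VIOLATED at state 2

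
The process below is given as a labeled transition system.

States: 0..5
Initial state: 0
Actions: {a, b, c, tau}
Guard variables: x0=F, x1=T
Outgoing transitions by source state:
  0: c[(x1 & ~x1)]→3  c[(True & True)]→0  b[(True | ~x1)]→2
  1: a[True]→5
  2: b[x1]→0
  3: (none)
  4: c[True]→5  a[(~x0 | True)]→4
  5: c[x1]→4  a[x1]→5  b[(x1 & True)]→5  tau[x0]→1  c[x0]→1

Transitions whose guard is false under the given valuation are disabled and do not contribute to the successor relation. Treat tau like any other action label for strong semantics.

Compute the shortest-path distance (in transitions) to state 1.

Answer: UNREACHABLE

Analysis:
Breadth-first toward 1:
  Layer 0: {0}
  Layer 1: {2}
1 never appears.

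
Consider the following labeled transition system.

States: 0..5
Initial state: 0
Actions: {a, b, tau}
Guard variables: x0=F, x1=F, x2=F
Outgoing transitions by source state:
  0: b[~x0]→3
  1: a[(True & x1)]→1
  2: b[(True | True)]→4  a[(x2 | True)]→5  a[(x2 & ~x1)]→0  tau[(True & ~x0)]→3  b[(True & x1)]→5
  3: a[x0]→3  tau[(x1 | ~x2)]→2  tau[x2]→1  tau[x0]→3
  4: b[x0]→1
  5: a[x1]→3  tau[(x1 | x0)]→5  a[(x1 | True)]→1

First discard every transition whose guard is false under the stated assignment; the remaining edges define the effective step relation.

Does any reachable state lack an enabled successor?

Answer: DEADLOCK at state 1

Analysis:
R = {0,1,2,3,4,5}
  0: b→3  [1 out]
  1: ∅  [no exit]
  2: a→5  b→4  tau→3  [3 out]
  3: tau→2  [1 out]
  4: ∅  [no exit]
  5: a→1  [1 out]
witness 1: b·tau·a·a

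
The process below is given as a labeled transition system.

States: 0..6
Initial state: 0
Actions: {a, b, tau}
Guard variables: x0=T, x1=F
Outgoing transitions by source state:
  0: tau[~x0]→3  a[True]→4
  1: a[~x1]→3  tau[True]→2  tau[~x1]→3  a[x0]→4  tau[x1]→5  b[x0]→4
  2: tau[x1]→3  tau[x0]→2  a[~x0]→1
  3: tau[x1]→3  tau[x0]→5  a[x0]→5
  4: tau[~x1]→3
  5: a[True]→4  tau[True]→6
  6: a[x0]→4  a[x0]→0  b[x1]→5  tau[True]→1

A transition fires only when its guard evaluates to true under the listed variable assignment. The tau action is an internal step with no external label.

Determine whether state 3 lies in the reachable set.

After dropping false guards: 15 live edges.
Layer 0: {0}
Layer 1: {4}  now seen {0,4}
Layer 2: {3}  now seen {0,3,4}
Layer 3: {5}  now seen {0,3,4,5}
Layer 4: {6}  now seen {0,3,4,5,6}
Layer 5: {1}  now seen {0,1,3,4,5,6}
Layer 6: {2}  now seen {0,1,2,3,4,5,6}
Reach set: {0,1,2,3,4,5,6}
witness 3: a·tau

Answer: REACHABLE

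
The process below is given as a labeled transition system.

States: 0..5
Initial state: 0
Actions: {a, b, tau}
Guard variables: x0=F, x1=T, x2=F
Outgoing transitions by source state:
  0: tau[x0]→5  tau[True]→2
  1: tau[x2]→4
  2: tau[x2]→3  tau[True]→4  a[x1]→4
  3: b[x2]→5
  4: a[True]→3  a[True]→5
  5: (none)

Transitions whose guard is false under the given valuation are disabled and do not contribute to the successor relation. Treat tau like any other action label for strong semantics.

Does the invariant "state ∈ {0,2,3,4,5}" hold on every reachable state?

Inv-set: {0,2,3,4,5}
Reachable = {0,2,3,4,5}
  0: safe
  2: safe
  3: safe
  4: safe
  5: safe

Answer: INVARIANT HOLDS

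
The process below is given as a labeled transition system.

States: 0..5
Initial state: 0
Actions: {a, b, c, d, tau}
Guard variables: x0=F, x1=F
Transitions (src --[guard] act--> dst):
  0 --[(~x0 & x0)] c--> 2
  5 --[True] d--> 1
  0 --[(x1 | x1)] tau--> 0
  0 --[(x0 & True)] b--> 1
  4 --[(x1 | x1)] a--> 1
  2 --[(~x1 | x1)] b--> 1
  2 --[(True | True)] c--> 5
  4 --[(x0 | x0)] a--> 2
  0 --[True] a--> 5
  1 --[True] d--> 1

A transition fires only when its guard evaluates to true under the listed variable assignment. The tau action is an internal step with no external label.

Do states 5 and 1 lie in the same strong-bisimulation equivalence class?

Answer: BISIMILAR

Working:
Compute ~ classes (split until stable):
  P[0] = {{0,1,2,3,4,5}}
  P[1] = {{0},{1,5},{2},{3,4}}
Fixed point at round 2; 4 class(es).
5∈{1,5}, 1∈{1,5}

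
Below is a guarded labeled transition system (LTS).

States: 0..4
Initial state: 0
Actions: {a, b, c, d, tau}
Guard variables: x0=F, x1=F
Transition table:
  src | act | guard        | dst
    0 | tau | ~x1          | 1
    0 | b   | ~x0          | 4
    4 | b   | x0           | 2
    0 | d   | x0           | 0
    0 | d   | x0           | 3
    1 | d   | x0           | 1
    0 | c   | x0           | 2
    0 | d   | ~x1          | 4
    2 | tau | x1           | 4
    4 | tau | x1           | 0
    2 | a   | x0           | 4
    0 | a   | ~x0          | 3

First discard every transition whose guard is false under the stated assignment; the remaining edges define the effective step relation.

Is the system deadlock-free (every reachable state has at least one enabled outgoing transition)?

Answer: DEADLOCK at state 1

Analysis:
R = {0,1,3,4}
  0: a→3  b→4  d→4  tau→1  [4 out]
  1: ∅  [STUCK]
  3: ∅  [STUCK]
  4: ∅  [STUCK]
Path to 1: tau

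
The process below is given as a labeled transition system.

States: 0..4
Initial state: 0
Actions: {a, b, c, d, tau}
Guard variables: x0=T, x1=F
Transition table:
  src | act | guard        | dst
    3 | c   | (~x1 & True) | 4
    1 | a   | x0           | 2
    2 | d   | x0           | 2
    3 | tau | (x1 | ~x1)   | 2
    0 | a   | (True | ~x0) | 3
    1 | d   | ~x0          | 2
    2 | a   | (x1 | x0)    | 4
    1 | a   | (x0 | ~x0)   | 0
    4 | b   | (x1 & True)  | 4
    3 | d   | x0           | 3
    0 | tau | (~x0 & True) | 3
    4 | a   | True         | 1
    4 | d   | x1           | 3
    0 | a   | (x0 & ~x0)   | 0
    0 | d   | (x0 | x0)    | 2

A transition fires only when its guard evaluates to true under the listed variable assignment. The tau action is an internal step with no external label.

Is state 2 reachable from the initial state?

Answer: REACHABLE

Trace:
10 transition(s) survive guard evaluation.
L0 = {0}
L1 = {2,3}  now seen {0,2,3}
L2 = {4}  now seen {0,2,3,4}
L3 = {1}  now seen {0,1,2,3,4}
R = {0,1,2,3,4}
Path to 2: d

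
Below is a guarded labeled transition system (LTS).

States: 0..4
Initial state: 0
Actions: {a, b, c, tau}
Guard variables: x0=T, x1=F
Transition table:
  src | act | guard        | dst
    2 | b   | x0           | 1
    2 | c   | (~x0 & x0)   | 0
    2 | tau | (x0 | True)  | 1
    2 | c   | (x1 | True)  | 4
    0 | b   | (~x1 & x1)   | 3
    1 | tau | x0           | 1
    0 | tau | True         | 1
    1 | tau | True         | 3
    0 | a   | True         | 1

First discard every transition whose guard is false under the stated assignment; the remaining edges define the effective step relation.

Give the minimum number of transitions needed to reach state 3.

Breadth-first toward 3:
  L0 = {0}
  L1 = {1}
  L2 = {3}
first hit 3 at d=2 via a·tau

Answer: 2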